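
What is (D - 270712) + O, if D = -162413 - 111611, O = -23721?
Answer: -568457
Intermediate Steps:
D = -274024
(D - 270712) + O = (-274024 - 270712) - 23721 = -544736 - 23721 = -568457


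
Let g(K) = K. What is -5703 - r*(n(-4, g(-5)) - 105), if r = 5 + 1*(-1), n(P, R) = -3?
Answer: -5271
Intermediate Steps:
r = 4 (r = 5 - 1 = 4)
-5703 - r*(n(-4, g(-5)) - 105) = -5703 - 4*(-3 - 105) = -5703 - 4*(-108) = -5703 - 1*(-432) = -5703 + 432 = -5271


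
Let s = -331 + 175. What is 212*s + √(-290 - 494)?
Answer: -33072 + 28*I ≈ -33072.0 + 28.0*I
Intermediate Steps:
s = -156
212*s + √(-290 - 494) = 212*(-156) + √(-290 - 494) = -33072 + √(-784) = -33072 + 28*I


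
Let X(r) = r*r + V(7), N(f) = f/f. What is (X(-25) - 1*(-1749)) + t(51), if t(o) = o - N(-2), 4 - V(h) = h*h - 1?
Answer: 2380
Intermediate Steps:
V(h) = 5 - h**2 (V(h) = 4 - (h*h - 1) = 4 - (h**2 - 1) = 4 - (-1 + h**2) = 4 + (1 - h**2) = 5 - h**2)
N(f) = 1
X(r) = -44 + r**2 (X(r) = r*r + (5 - 1*7**2) = r**2 + (5 - 1*49) = r**2 + (5 - 49) = r**2 - 44 = -44 + r**2)
t(o) = -1 + o (t(o) = o - 1*1 = o - 1 = -1 + o)
(X(-25) - 1*(-1749)) + t(51) = ((-44 + (-25)**2) - 1*(-1749)) + (-1 + 51) = ((-44 + 625) + 1749) + 50 = (581 + 1749) + 50 = 2330 + 50 = 2380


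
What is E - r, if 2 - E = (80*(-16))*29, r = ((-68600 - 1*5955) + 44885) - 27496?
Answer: 94288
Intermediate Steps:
r = -57166 (r = ((-68600 - 5955) + 44885) - 27496 = (-74555 + 44885) - 27496 = -29670 - 27496 = -57166)
E = 37122 (E = 2 - 80*(-16)*29 = 2 - (-1280)*29 = 2 - 1*(-37120) = 2 + 37120 = 37122)
E - r = 37122 - 1*(-57166) = 37122 + 57166 = 94288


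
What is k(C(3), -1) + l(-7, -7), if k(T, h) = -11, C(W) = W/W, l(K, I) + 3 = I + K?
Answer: -28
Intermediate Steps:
l(K, I) = -3 + I + K (l(K, I) = -3 + (I + K) = -3 + I + K)
C(W) = 1
k(C(3), -1) + l(-7, -7) = -11 + (-3 - 7 - 7) = -11 - 17 = -28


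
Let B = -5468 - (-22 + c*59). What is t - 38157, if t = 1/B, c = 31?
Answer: -277592176/7275 ≈ -38157.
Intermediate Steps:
B = -7275 (B = -5468 - (-22 + 31*59) = -5468 - (-22 + 1829) = -5468 - 1*1807 = -5468 - 1807 = -7275)
t = -1/7275 (t = 1/(-7275) = -1/7275 ≈ -0.00013746)
t - 38157 = -1/7275 - 38157 = -277592176/7275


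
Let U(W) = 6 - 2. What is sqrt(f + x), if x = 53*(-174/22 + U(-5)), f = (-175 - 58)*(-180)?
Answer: sqrt(5049671)/11 ≈ 204.29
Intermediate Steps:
f = 41940 (f = -233*(-180) = 41940)
U(W) = 4
x = -2279/11 (x = 53*(-174/22 + 4) = 53*(-174*1/22 + 4) = 53*(-87/11 + 4) = 53*(-43/11) = -2279/11 ≈ -207.18)
sqrt(f + x) = sqrt(41940 - 2279/11) = sqrt(459061/11) = sqrt(5049671)/11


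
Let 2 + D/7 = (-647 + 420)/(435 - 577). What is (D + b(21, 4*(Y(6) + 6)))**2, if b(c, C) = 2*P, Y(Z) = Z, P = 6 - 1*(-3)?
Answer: 4652649/20164 ≈ 230.74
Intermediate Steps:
P = 9 (P = 6 + 3 = 9)
b(c, C) = 18 (b(c, C) = 2*9 = 18)
D = -399/142 (D = -14 + 7*((-647 + 420)/(435 - 577)) = -14 + 7*(-227/(-142)) = -14 + 7*(-227*(-1/142)) = -14 + 7*(227/142) = -14 + 1589/142 = -399/142 ≈ -2.8099)
(D + b(21, 4*(Y(6) + 6)))**2 = (-399/142 + 18)**2 = (2157/142)**2 = 4652649/20164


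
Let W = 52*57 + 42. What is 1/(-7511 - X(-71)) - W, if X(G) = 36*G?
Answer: -14894731/4955 ≈ -3006.0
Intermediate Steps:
W = 3006 (W = 2964 + 42 = 3006)
1/(-7511 - X(-71)) - W = 1/(-7511 - 36*(-71)) - 1*3006 = 1/(-7511 - 1*(-2556)) - 3006 = 1/(-7511 + 2556) - 3006 = 1/(-4955) - 3006 = -1/4955 - 3006 = -14894731/4955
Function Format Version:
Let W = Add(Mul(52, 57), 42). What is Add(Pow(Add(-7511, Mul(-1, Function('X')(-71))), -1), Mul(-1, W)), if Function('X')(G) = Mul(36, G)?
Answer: Rational(-14894731, 4955) ≈ -3006.0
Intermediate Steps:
W = 3006 (W = Add(2964, 42) = 3006)
Add(Pow(Add(-7511, Mul(-1, Function('X')(-71))), -1), Mul(-1, W)) = Add(Pow(Add(-7511, Mul(-1, Mul(36, -71))), -1), Mul(-1, 3006)) = Add(Pow(Add(-7511, Mul(-1, -2556)), -1), -3006) = Add(Pow(Add(-7511, 2556), -1), -3006) = Add(Pow(-4955, -1), -3006) = Add(Rational(-1, 4955), -3006) = Rational(-14894731, 4955)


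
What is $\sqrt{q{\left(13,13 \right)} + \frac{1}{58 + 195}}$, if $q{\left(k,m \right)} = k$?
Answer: $\frac{\sqrt{832370}}{253} \approx 3.6061$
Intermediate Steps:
$\sqrt{q{\left(13,13 \right)} + \frac{1}{58 + 195}} = \sqrt{13 + \frac{1}{58 + 195}} = \sqrt{13 + \frac{1}{253}} = \sqrt{\frac{3290}{253}} = \frac{\sqrt{832370}}{253}$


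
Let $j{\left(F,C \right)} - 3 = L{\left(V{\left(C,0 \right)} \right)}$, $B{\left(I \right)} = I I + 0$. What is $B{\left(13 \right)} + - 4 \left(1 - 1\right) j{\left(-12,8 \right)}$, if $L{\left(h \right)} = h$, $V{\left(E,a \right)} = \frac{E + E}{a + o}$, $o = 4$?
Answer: $169$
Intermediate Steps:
$B{\left(I \right)} = I^{2}$ ($B{\left(I \right)} = I^{2} + 0 = I^{2}$)
$V{\left(E,a \right)} = \frac{2 E}{4 + a}$ ($V{\left(E,a \right)} = \frac{E + E}{a + 4} = \frac{2 E}{4 + a}$)
$j{\left(F,C \right)} = 3 + \frac{C}{2}$ ($j{\left(F,C \right)} = 3 + \frac{2 C}{4 + 0} = 3 + \frac{2 C}{4} = 3 + 2 C \frac{1}{4} = 3 + \frac{C}{2}$)
$B{\left(13 \right)} + - 4 \left(1 - 1\right) j{\left(-12,8 \right)} = 13^{2} + - 4 \left(1 - 1\right) \left(3 + \frac{1}{2} \cdot 8\right) = 169 + \left(-4\right) 0 \left(3 + 4\right) = 169 + 0 \cdot 7 = 169 + 0 = 169$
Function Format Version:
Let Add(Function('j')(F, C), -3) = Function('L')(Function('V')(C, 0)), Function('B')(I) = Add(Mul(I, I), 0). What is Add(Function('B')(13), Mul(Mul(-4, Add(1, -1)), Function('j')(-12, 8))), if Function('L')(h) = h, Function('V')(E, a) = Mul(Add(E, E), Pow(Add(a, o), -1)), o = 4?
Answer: 169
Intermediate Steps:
Function('B')(I) = Pow(I, 2) (Function('B')(I) = Add(Pow(I, 2), 0) = Pow(I, 2))
Function('V')(E, a) = Mul(2, E, Pow(Add(4, a), -1)) (Function('V')(E, a) = Mul(Add(E, E), Pow(Add(a, 4), -1)) = Mul(Mul(2, E), Pow(Add(4, a), -1)) = Mul(2, E, Pow(Add(4, a), -1)))
Function('j')(F, C) = Add(3, Mul(Rational(1, 2), C)) (Function('j')(F, C) = Add(3, Mul(2, C, Pow(Add(4, 0), -1))) = Add(3, Mul(2, C, Pow(4, -1))) = Add(3, Mul(2, C, Rational(1, 4))) = Add(3, Mul(Rational(1, 2), C)))
Add(Function('B')(13), Mul(Mul(-4, Add(1, -1)), Function('j')(-12, 8))) = Add(Pow(13, 2), Mul(Mul(-4, Add(1, -1)), Add(3, Mul(Rational(1, 2), 8)))) = Add(169, Mul(Mul(-4, 0), Add(3, 4))) = Add(169, Mul(0, 7)) = Add(169, 0) = 169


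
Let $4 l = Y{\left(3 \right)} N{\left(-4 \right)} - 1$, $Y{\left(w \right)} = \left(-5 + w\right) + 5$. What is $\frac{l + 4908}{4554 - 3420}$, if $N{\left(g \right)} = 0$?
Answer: $\frac{19631}{4536} \approx 4.3278$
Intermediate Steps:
$Y{\left(w \right)} = w$
$l = - \frac{1}{4}$ ($l = \frac{3 \cdot 0 - 1}{4} = \frac{0 - 1}{4} = \frac{1}{4} \left(-1\right) = - \frac{1}{4} \approx -0.25$)
$\frac{l + 4908}{4554 - 3420} = \frac{- \frac{1}{4} + 4908}{4554 - 3420} = \frac{19631}{4 \cdot 1134} = \frac{19631}{4} \cdot \frac{1}{1134} = \frac{19631}{4536}$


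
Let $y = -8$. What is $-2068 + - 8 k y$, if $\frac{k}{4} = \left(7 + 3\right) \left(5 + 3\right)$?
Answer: $18412$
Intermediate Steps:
$k = 320$ ($k = 4 \left(7 + 3\right) \left(5 + 3\right) = 4 \cdot 10 \cdot 8 = 4 \cdot 80 = 320$)
$-2068 + - 8 k y = -2068 + \left(-8\right) 320 \left(-8\right) = -2068 - -20480 = -2068 + 20480 = 18412$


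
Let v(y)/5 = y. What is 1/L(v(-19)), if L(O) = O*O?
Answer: 1/9025 ≈ 0.00011080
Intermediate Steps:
v(y) = 5*y
L(O) = O²
1/L(v(-19)) = 1/((5*(-19))²) = 1/((-95)²) = 1/9025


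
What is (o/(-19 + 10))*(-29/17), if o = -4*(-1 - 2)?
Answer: 116/51 ≈ 2.2745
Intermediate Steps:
o = 12 (o = -4*(-3) = 12)
(o/(-19 + 10))*(-29/17) = (12/(-19 + 10))*(-29/17) = (12/(-9))*(-29*1/17) = (12*(-⅑))*(-29/17) = -4/3*(-29/17) = 116/51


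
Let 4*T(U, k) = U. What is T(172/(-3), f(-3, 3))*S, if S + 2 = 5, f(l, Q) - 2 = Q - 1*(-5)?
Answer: -43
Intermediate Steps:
f(l, Q) = 7 + Q (f(l, Q) = 2 + (Q - 1*(-5)) = 2 + (Q + 5) = 2 + (5 + Q) = 7 + Q)
T(U, k) = U/4
S = 3 (S = -2 + 5 = 3)
T(172/(-3), f(-3, 3))*S = ((172/(-3))/4)*3 = ((172*(-⅓))/4)*3 = ((¼)*(-172/3))*3 = -43/3*3 = -43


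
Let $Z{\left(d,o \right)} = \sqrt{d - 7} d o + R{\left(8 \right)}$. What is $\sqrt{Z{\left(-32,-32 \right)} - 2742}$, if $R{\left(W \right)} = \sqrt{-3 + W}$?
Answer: $\sqrt{-2742 + \sqrt{5} + 1024 i \sqrt{39}} \approx 45.92 + 69.631 i$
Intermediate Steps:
$Z{\left(d,o \right)} = \sqrt{5} + d o \sqrt{-7 + d}$ ($Z{\left(d,o \right)} = \sqrt{d - 7} d o + \sqrt{-3 + 8} = \sqrt{-7 + d} d o + \sqrt{5} = d \sqrt{-7 + d} o + \sqrt{5} = d o \sqrt{-7 + d} + \sqrt{5} = \sqrt{5} + d o \sqrt{-7 + d}$)
$\sqrt{Z{\left(-32,-32 \right)} - 2742} = \sqrt{\left(\sqrt{5} - - 1024 \sqrt{-7 - 32}\right) - 2742} = \sqrt{\left(\sqrt{5} - - 1024 \sqrt{-39}\right) - 2742} = \sqrt{\left(\sqrt{5} - - 1024 i \sqrt{39}\right) - 2742} = \sqrt{\left(\sqrt{5} + 1024 i \sqrt{39}\right) - 2742} = \sqrt{-2742 + \sqrt{5} + 1024 i \sqrt{39}}$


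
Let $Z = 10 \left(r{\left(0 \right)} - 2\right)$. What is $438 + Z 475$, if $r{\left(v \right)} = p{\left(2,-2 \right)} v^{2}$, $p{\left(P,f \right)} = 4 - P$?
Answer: $-9062$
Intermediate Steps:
$r{\left(v \right)} = 2 v^{2}$ ($r{\left(v \right)} = \left(4 - 2\right) v^{2} = 2 v^{2}$)
$Z = -20$ ($Z = 10 \left(2 \cdot 0^{2} - 2\right) = 10 \left(2 \cdot 0 - 2\right) = 10 \left(0 - 2\right) = 10 \left(-2\right) = -20$)
$438 + Z 475 = 438 - 9500 = -9062$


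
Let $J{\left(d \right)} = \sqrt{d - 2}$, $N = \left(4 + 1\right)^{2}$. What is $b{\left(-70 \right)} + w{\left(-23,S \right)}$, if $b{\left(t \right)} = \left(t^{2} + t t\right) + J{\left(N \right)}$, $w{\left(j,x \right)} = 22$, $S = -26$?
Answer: $9822 + \sqrt{23} \approx 9826.8$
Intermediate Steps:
$N = 25$ ($N = 5^{2} = 25$)
$J{\left(d \right)} = \sqrt{-2 + d}$
$b{\left(t \right)} = \sqrt{23} + 2 t^{2}$ ($b{\left(t \right)} = \left(t^{2} + t t\right) + \sqrt{-2 + 25} = \left(t^{2} + t^{2}\right) + \sqrt{23} = 2 t^{2} + \sqrt{23} = \sqrt{23} + 2 t^{2}$)
$b{\left(-70 \right)} + w{\left(-23,S \right)} = \left(\sqrt{23} + 2 \left(-70\right)^{2}\right) + 22 = \left(\sqrt{23} + 2 \cdot 4900\right) + 22 = \left(\sqrt{23} + 9800\right) + 22 = \left(9800 + \sqrt{23}\right) + 22 = 9822 + \sqrt{23}$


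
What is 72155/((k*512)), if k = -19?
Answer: -72155/9728 ≈ -7.4173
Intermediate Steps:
72155/((k*512)) = 72155/((-19*512)) = 72155/(-9728) = 72155*(-1/9728) = -72155/9728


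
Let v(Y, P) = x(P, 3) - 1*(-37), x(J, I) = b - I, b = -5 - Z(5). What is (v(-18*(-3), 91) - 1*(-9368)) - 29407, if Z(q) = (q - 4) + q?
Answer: -20016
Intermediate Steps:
Z(q) = -4 + 2*q (Z(q) = (-4 + q) + q = -4 + 2*q)
b = -11 (b = -5 - (-4 + 2*5) = -5 - (-4 + 10) = -5 - 1*6 = -5 - 6 = -11)
x(J, I) = -11 - I
v(Y, P) = 23 (v(Y, P) = (-11 - 1*3) - 1*(-37) = (-11 - 3) + 37 = -14 + 37 = 23)
(v(-18*(-3), 91) - 1*(-9368)) - 29407 = (23 - 1*(-9368)) - 29407 = (23 + 9368) - 29407 = 9391 - 29407 = -20016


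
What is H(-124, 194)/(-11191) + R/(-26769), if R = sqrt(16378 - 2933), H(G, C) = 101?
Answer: -101/11191 - sqrt(13445)/26769 ≈ -0.013357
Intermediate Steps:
R = sqrt(13445) ≈ 115.95
H(-124, 194)/(-11191) + R/(-26769) = 101/(-11191) + sqrt(13445)/(-26769) = 101*(-1/11191) + sqrt(13445)*(-1/26769) = -101/11191 - sqrt(13445)/26769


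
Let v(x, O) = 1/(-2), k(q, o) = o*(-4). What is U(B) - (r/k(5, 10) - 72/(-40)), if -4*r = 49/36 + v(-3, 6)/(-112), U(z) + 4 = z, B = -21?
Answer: -8647361/322560 ≈ -26.809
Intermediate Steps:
U(z) = -4 + z
k(q, o) = -4*o
v(x, O) = -1/2
r = -2753/8064 (r = -(49/36 - 1/2/(-112))/4 = -(49*(1/36) - 1/2*(-1/112))/4 = -(49/36 + 1/224)/4 = -1/4*2753/2016 = -2753/8064 ≈ -0.34139)
U(B) - (r/k(5, 10) - 72/(-40)) = (-4 - 21) - (-2753/(8064*((-4*10))) - 72/(-40)) = -25 - (-2753/8064/(-40) - 72*(-1/40)) = -25 - (-2753/8064*(-1/40) + 9/5) = -25 - (2753/322560 + 9/5) = -25 - 1*583361/322560 = -25 - 583361/322560 = -8647361/322560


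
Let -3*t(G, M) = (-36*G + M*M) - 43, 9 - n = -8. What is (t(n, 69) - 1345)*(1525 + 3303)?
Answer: -39304748/3 ≈ -1.3102e+7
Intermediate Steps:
n = 17 (n = 9 - 1*(-8) = 9 + 8 = 17)
t(G, M) = 43/3 + 12*G - M²/3 (t(G, M) = -((-36*G + M*M) - 43)/3 = -((-36*G + M²) - 43)/3 = -((M² - 36*G) - 43)/3 = -(-43 + M² - 36*G)/3 = 43/3 + 12*G - M²/3)
(t(n, 69) - 1345)*(1525 + 3303) = ((43/3 + 12*17 - ⅓*69²) - 1345)*(1525 + 3303) = ((43/3 + 204 - ⅓*4761) - 1345)*4828 = ((43/3 + 204 - 1587) - 1345)*4828 = (-4106/3 - 1345)*4828 = -8141/3*4828 = -39304748/3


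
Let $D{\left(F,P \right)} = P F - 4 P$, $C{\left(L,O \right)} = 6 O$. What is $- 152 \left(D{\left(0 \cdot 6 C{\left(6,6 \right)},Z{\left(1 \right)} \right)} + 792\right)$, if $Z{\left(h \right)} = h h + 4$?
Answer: $-117344$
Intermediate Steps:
$Z{\left(h \right)} = 4 + h^{2}$ ($Z{\left(h \right)} = h^{2} + 4 = 4 + h^{2}$)
$D{\left(F,P \right)} = - 4 P + F P$ ($D{\left(F,P \right)} = F P - 4 P = - 4 P + F P$)
$- 152 \left(D{\left(0 \cdot 6 C{\left(6,6 \right)},Z{\left(1 \right)} \right)} + 792\right) = - 152 \left(\left(4 + 1^{2}\right) \left(-4 + 0 \cdot 6 \cdot 6 \cdot 6\right) + 792\right) = - 152 \left(\left(4 + 1\right) \left(-4 + 0 \cdot 36\right) + 792\right) = - 152 \left(5 \left(-4 + 0\right) + 792\right) = - 152 \left(5 \left(-4\right) + 792\right) = - 152 \left(-20 + 792\right) = \left(-152\right) 772 = -117344$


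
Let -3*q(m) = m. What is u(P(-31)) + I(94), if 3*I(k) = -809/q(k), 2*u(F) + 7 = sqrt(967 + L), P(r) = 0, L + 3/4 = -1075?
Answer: 240/47 + I*sqrt(435)/4 ≈ 5.1064 + 5.2142*I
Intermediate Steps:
L = -4303/4 (L = -3/4 - 1075 = -4303/4 ≈ -1075.8)
q(m) = -m/3
u(F) = -7/2 + I*sqrt(435)/4 (u(F) = -7/2 + sqrt(967 - 4303/4)/2 = -7/2 + sqrt(-435/4)/2 = -7/2 + (I*sqrt(435)/2)/2 = -7/2 + I*sqrt(435)/4)
I(k) = 809/k (I(k) = (-809*(-3/k))/3 = (-(-2427)/k)/3 = (2427/k)/3 = 809/k)
u(P(-31)) + I(94) = (-7/2 + I*sqrt(435)/4) + 809/94 = 240/47 + I*sqrt(435)/4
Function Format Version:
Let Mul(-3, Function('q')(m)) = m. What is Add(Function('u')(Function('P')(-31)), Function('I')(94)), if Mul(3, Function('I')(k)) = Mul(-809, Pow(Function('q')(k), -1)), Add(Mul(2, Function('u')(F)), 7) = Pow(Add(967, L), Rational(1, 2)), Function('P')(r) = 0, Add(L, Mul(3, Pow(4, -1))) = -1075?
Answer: Add(Rational(240, 47), Mul(Rational(1, 4), I, Pow(435, Rational(1, 2)))) ≈ Add(5.1064, Mul(5.2142, I))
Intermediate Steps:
L = Rational(-4303, 4) (L = Add(Rational(-3, 4), -1075) = Rational(-4303, 4) ≈ -1075.8)
Function('q')(m) = Mul(Rational(-1, 3), m)
Function('u')(F) = Add(Rational(-7, 2), Mul(Rational(1, 4), I, Pow(435, Rational(1, 2)))) (Function('u')(F) = Add(Rational(-7, 2), Mul(Rational(1, 2), Pow(Add(967, Rational(-4303, 4)), Rational(1, 2)))) = Add(Rational(-7, 2), Mul(Rational(1, 2), Pow(Rational(-435, 4), Rational(1, 2)))) = Add(Rational(-7, 2), Mul(Rational(1, 2), Mul(Rational(1, 2), I, Pow(435, Rational(1, 2))))) = Add(Rational(-7, 2), Mul(Rational(1, 4), I, Pow(435, Rational(1, 2)))))
Function('I')(k) = Mul(809, Pow(k, -1)) (Function('I')(k) = Mul(Rational(1, 3), Mul(-809, Pow(Mul(Rational(-1, 3), k), -1))) = Mul(Rational(1, 3), Mul(-809, Mul(-3, Pow(k, -1)))) = Mul(Rational(1, 3), Mul(2427, Pow(k, -1))) = Mul(809, Pow(k, -1)))
Add(Function('u')(Function('P')(-31)), Function('I')(94)) = Add(Add(Rational(-7, 2), Mul(Rational(1, 4), I, Pow(435, Rational(1, 2)))), Mul(809, Pow(94, -1))) = Add(Add(Rational(-7, 2), Mul(Rational(1, 4), I, Pow(435, Rational(1, 2)))), Mul(809, Rational(1, 94))) = Add(Add(Rational(-7, 2), Mul(Rational(1, 4), I, Pow(435, Rational(1, 2)))), Rational(809, 94)) = Add(Rational(240, 47), Mul(Rational(1, 4), I, Pow(435, Rational(1, 2))))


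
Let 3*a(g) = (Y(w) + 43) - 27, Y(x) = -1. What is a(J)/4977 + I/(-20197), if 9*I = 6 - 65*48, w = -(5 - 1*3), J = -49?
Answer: 1823027/100520469 ≈ 0.018136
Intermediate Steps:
w = -2 (w = -(5 - 3) = -1*2 = -2)
I = -346 (I = (6 - 65*48)/9 = (6 - 3120)/9 = (⅑)*(-3114) = -346)
a(g) = 5 (a(g) = ((-1 + 43) - 27)/3 = (42 - 27)/3 = (⅓)*15 = 5)
a(J)/4977 + I/(-20197) = 5/4977 - 346/(-20197) = 5*(1/4977) - 346*(-1/20197) = 5/4977 + 346/20197 = 1823027/100520469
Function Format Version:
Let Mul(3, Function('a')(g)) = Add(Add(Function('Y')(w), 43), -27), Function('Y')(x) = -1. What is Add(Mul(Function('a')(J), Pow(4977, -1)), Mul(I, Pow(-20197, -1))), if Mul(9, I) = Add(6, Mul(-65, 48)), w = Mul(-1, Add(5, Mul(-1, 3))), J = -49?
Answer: Rational(1823027, 100520469) ≈ 0.018136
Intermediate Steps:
w = -2 (w = Mul(-1, Add(5, -3)) = Mul(-1, 2) = -2)
I = -346 (I = Mul(Rational(1, 9), Add(6, Mul(-65, 48))) = Mul(Rational(1, 9), Add(6, -3120)) = Mul(Rational(1, 9), -3114) = -346)
Function('a')(g) = 5 (Function('a')(g) = Mul(Rational(1, 3), Add(Add(-1, 43), -27)) = Mul(Rational(1, 3), Add(42, -27)) = Mul(Rational(1, 3), 15) = 5)
Add(Mul(Function('a')(J), Pow(4977, -1)), Mul(I, Pow(-20197, -1))) = Add(Mul(5, Pow(4977, -1)), Mul(-346, Pow(-20197, -1))) = Add(Mul(5, Rational(1, 4977)), Mul(-346, Rational(-1, 20197))) = Add(Rational(5, 4977), Rational(346, 20197)) = Rational(1823027, 100520469)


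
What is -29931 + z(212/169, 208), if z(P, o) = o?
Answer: -29723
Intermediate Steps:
-29931 + z(212/169, 208) = -29931 + 208 = -29723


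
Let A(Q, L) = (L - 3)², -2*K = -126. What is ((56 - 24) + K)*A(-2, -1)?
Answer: 1520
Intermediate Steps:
K = 63 (K = -½*(-126) = 63)
A(Q, L) = (-3 + L)²
((56 - 24) + K)*A(-2, -1) = ((56 - 24) + 63)*(-3 - 1)² = (32 + 63)*(-4)² = 95*16 = 1520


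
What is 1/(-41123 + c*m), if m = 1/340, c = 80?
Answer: -17/699087 ≈ -2.4317e-5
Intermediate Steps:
m = 1/340 ≈ 0.0029412
1/(-41123 + c*m) = 1/(-41123 + 80*(1/340)) = 1/(-41123 + 4/17) = 1/(-699087/17) = -17/699087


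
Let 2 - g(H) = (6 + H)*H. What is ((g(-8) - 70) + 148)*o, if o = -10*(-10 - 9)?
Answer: 12160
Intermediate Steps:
o = 190 (o = -10*(-19) = 190)
g(H) = 2 - H*(6 + H) (g(H) = 2 - (6 + H)*H = 2 - H*(6 + H))
((g(-8) - 70) + 148)*o = (((2 - 1*(-8)² - 6*(-8)) - 70) + 148)*190 = (((2 - 1*64 + 48) - 70) + 148)*190 = (((2 - 64 + 48) - 70) + 148)*190 = ((-14 - 70) + 148)*190 = (-84 + 148)*190 = 64*190 = 12160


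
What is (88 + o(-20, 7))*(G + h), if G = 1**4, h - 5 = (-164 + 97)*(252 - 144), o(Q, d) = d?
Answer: -686850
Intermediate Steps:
h = -7231 (h = 5 + (-164 + 97)*(252 - 144) = 5 - 67*108 = 5 - 7236 = -7231)
G = 1
(88 + o(-20, 7))*(G + h) = (88 + 7)*(1 - 7231) = 95*(-7230) = -686850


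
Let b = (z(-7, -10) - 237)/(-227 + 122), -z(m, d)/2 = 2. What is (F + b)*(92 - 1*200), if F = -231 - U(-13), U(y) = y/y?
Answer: 868284/35 ≈ 24808.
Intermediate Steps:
z(m, d) = -4 (z(m, d) = -2*2 = -4)
b = 241/105 (b = (-4 - 237)/(-227 + 122) = -241/(-105) = -241*(-1/105) = 241/105 ≈ 2.2952)
U(y) = 1
F = -232 (F = -231 - 1*1 = -231 - 1 = -232)
(F + b)*(92 - 1*200) = (-232 + 241/105)*(92 - 1*200) = -24119*(92 - 200)/105 = -24119/105*(-108) = 868284/35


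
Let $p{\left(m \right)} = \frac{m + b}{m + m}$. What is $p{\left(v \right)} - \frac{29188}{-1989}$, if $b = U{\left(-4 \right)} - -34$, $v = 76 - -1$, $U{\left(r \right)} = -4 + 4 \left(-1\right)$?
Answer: $\frac{4699819}{306306} \approx 15.344$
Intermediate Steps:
$U{\left(r \right)} = -8$ ($U{\left(r \right)} = -4 - 4 = -8$)
$v = 77$ ($v = 76 + 1 = 77$)
$b = 26$ ($b = -8 - -34 = -8 + 34 = 26$)
$p{\left(m \right)} = \frac{26 + m}{2 m}$ ($p{\left(m \right)} = \frac{m + 26}{m + m} = \frac{26 + m}{2 m}$)
$p{\left(v \right)} - \frac{29188}{-1989} = \frac{26 + 77}{2 \cdot 77} - \frac{29188}{-1989} = \frac{1}{2} \cdot \frac{1}{77} \cdot 103 - - \frac{29188}{1989} = \frac{103}{154} + \frac{29188}{1989} = \frac{4699819}{306306}$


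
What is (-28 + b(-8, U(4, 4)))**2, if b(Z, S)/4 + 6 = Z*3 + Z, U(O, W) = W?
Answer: 32400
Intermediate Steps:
b(Z, S) = -24 + 16*Z (b(Z, S) = -24 + 4*(Z*3 + Z) = -24 + 4*(3*Z + Z) = -24 + 4*(4*Z) = -24 + 16*Z)
(-28 + b(-8, U(4, 4)))**2 = (-28 + (-24 + 16*(-8)))**2 = (-28 + (-24 - 128))**2 = (-28 - 152)**2 = (-180)**2 = 32400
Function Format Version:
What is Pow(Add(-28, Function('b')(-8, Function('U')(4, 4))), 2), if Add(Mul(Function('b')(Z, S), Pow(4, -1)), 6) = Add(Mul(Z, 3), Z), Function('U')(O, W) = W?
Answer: 32400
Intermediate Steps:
Function('b')(Z, S) = Add(-24, Mul(16, Z)) (Function('b')(Z, S) = Add(-24, Mul(4, Add(Mul(Z, 3), Z))) = Add(-24, Mul(4, Add(Mul(3, Z), Z))) = Add(-24, Mul(4, Mul(4, Z))) = Add(-24, Mul(16, Z)))
Pow(Add(-28, Function('b')(-8, Function('U')(4, 4))), 2) = Pow(Add(-28, Add(-24, Mul(16, -8))), 2) = Pow(Add(-28, Add(-24, -128)), 2) = Pow(Add(-28, -152), 2) = Pow(-180, 2) = 32400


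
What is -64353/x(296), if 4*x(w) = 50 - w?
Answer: 42902/41 ≈ 1046.4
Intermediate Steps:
x(w) = 25/2 - w/4 (x(w) = (50 - w)/4 = 25/2 - w/4)
-64353/x(296) = -64353/(25/2 - ¼*296) = -64353/(25/2 - 74) = -64353/(-123/2) = -64353*(-2/123) = 42902/41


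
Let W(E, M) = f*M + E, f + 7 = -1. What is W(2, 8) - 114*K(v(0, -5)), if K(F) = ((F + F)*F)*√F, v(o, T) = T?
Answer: -62 - 5700*I*√5 ≈ -62.0 - 12746.0*I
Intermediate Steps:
f = -8 (f = -7 - 1 = -8)
W(E, M) = E - 8*M (W(E, M) = -8*M + E = E - 8*M)
K(F) = 2*F^(5/2) (K(F) = ((2*F)*F)*√F = (2*F²)*√F = 2*F^(5/2))
W(2, 8) - 114*K(v(0, -5)) = (2 - 8*8) - 228*(-5)^(5/2) = (2 - 64) - 228*25*I*√5 = -62 - 5700*I*√5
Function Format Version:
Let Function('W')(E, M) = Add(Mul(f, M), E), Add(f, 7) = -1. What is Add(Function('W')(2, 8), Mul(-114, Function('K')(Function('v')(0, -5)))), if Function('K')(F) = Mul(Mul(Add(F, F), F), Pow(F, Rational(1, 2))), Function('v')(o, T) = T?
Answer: Add(-62, Mul(-5700, I, Pow(5, Rational(1, 2)))) ≈ Add(-62.000, Mul(-12746., I))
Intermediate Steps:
f = -8 (f = Add(-7, -1) = -8)
Function('W')(E, M) = Add(E, Mul(-8, M)) (Function('W')(E, M) = Add(Mul(-8, M), E) = Add(E, Mul(-8, M)))
Function('K')(F) = Mul(2, Pow(F, Rational(5, 2))) (Function('K')(F) = Mul(Mul(Mul(2, F), F), Pow(F, Rational(1, 2))) = Mul(Mul(2, Pow(F, 2)), Pow(F, Rational(1, 2))) = Mul(2, Pow(F, Rational(5, 2))))
Add(Function('W')(2, 8), Mul(-114, Function('K')(Function('v')(0, -5)))) = Add(Add(2, Mul(-8, 8)), Mul(-114, Mul(2, Pow(-5, Rational(5, 2))))) = Add(Add(2, -64), Mul(-114, Mul(2, Mul(25, I, Pow(5, Rational(1, 2)))))) = Add(-62, Mul(-114, Mul(50, I, Pow(5, Rational(1, 2))))) = Add(-62, Mul(-5700, I, Pow(5, Rational(1, 2))))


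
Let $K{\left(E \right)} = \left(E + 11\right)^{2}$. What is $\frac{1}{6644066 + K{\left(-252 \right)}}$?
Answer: $\frac{1}{6702147} \approx 1.4921 \cdot 10^{-7}$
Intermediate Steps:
$K{\left(E \right)} = \left(11 + E\right)^{2}$
$\frac{1}{6644066 + K{\left(-252 \right)}} = \frac{1}{6644066 + \left(11 - 252\right)^{2}} = \frac{1}{6644066 + \left(-241\right)^{2}} = \frac{1}{6644066 + 58081} = \frac{1}{6702147}$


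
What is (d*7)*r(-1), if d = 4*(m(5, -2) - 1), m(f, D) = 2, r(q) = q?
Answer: -28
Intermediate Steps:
d = 4 (d = 4*(2 - 1) = 4*1 = 4)
(d*7)*r(-1) = (4*7)*(-1) = 28*(-1) = -28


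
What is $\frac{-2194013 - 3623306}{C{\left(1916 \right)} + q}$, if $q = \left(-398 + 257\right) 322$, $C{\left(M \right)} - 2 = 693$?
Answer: $\frac{5817319}{44707} \approx 130.12$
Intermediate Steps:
$C{\left(M \right)} = 695$ ($C{\left(M \right)} = 2 + 693 = 695$)
$q = -45402$ ($q = \left(-141\right) 322 = -45402$)
$\frac{-2194013 - 3623306}{C{\left(1916 \right)} + q} = \frac{-2194013 - 3623306}{695 - 45402} = - \frac{5817319}{-44707} = \left(-5817319\right) \left(- \frac{1}{44707}\right) = \frac{5817319}{44707}$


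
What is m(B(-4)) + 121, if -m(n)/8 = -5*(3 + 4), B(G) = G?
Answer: 401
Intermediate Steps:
m(n) = 280 (m(n) = -(-40)*(3 + 4) = -(-40)*7 = -8*(-35) = 280)
m(B(-4)) + 121 = 280 + 121 = 401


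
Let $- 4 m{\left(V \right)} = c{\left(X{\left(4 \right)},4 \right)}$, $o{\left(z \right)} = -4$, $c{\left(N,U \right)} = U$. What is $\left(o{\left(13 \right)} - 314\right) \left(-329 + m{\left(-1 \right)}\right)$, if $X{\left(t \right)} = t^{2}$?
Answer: $104940$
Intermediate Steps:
$m{\left(V \right)} = -1$ ($m{\left(V \right)} = \left(- \frac{1}{4}\right) 4 = -1$)
$\left(o{\left(13 \right)} - 314\right) \left(-329 + m{\left(-1 \right)}\right) = \left(-4 - 314\right) \left(-329 - 1\right) = \left(-318\right) \left(-330\right) = 104940$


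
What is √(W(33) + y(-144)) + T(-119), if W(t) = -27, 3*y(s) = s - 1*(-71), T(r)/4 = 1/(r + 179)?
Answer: 1/15 + I*√462/3 ≈ 0.066667 + 7.1647*I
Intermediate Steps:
T(r) = 4/(179 + r) (T(r) = 4/(r + 179) = 4/(179 + r))
y(s) = 71/3 + s/3 (y(s) = (s - 1*(-71))/3 = (s + 71)/3 = (71 + s)/3 = 71/3 + s/3)
√(W(33) + y(-144)) + T(-119) = √(-27 + (71/3 + (⅓)*(-144))) + 4/(179 - 119) = √(-27 + (71/3 - 48)) + 4/60 = √(-27 - 73/3) + 4*(1/60) = √(-154/3) + 1/15 = I*√462/3 + 1/15 = 1/15 + I*√462/3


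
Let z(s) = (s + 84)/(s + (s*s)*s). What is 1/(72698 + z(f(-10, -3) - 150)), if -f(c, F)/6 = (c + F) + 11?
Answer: 438035/31844268439 ≈ 1.3756e-5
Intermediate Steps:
f(c, F) = -66 - 6*F - 6*c (f(c, F) = -6*((c + F) + 11) = -6*((F + c) + 11) = -6*(11 + F + c) = -66 - 6*F - 6*c)
z(s) = (84 + s)/(s + s³) (z(s) = (84 + s)/(s + s²*s) = (84 + s)/(s + s³))
1/(72698 + z(f(-10, -3) - 150)) = 1/(72698 + (84 + ((-66 - 6*(-3) - 6*(-10)) - 150))/(((-66 - 6*(-3) - 6*(-10)) - 150) + ((-66 - 6*(-3) - 6*(-10)) - 150)³)) = 1/(72698 + (84 + ((-66 + 18 + 60) - 150))/(((-66 + 18 + 60) - 150) + ((-66 + 18 + 60) - 150)³)) = 1/(72698 + (84 + (12 - 150))/((12 - 150) + (12 - 150)³)) = 1/(72698 + (84 - 138)/(-138 + (-138)³)) = 1/(72698 - 54/(-138 - 2628072)) = 1/(72698 - 54/(-2628210)) = 1/(72698 - 1/2628210*(-54)) = 1/(72698 + 9/438035) = 1/(31844268439/438035) = 438035/31844268439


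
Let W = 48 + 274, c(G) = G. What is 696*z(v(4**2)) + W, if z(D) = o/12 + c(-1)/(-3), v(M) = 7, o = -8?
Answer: 90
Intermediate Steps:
z(D) = -1/3 (z(D) = -8/12 - 1/(-3) = -8*1/12 - 1*(-1/3) = -2/3 + 1/3 = -1/3)
W = 322
696*z(v(4**2)) + W = 696*(-1/3) + 322 = -232 + 322 = 90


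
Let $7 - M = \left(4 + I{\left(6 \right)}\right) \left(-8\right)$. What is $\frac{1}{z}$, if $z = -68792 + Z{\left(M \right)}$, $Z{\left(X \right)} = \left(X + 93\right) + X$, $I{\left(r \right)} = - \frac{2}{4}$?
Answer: $- \frac{1}{68629} \approx -1.4571 \cdot 10^{-5}$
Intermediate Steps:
$I{\left(r \right)} = - \frac{1}{2}$ ($I{\left(r \right)} = \left(-2\right) \frac{1}{4} = - \frac{1}{2}$)
$M = 35$ ($M = 7 - \left(4 - \frac{1}{2}\right) \left(-8\right) = 7 - \frac{7}{2} \left(-8\right) = 7 - -28 = 7 + 28 = 35$)
$Z{\left(X \right)} = 93 + 2 X$ ($Z{\left(X \right)} = \left(93 + X\right) + X = 93 + 2 X$)
$z = -68629$ ($z = -68792 + \left(93 + 2 \cdot 35\right) = -68792 + \left(93 + 70\right) = -68792 + 163 = -68629$)
$\frac{1}{z} = \frac{1}{-68629} = - \frac{1}{68629}$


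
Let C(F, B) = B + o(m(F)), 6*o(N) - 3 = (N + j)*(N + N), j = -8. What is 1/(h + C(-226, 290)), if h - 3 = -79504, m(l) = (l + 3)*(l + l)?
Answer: 2/6772526411 ≈ 2.9531e-10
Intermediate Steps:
m(l) = 2*l*(3 + l) (m(l) = (3 + l)*(2*l) = 2*l*(3 + l))
o(N) = ½ + N*(-8 + N)/3 (o(N) = ½ + ((N - 8)*(N + N))/6 = ½ + ((-8 + N)*(2*N))/6 = ½ + (2*N*(-8 + N))/6 = ½ + N*(-8 + N)/3)
C(F, B) = ½ + B - 16*F*(3 + F)/3 + 4*F²*(3 + F)²/3 (C(F, B) = B + (½ - 16*F*(3 + F)/3 + (2*F*(3 + F))²/3) = B + (½ - 16*F*(3 + F)/3 + (4*F²*(3 + F)²)/3) = B + (½ - 16*F*(3 + F)/3 + 4*F²*(3 + F)²/3) = ½ + B - 16*F*(3 + F)/3 + 4*F²*(3 + F)²/3)
h = -79501 (h = 3 - 79504 = -79501)
1/(h + C(-226, 290)) = 1/(-79501 + (½ + 290 - 16/3*(-226)*(3 - 226) + (4/3)*(-226)²*(3 - 226)²)) = 1/(-79501 + (½ + 290 - 16/3*(-226)*(-223) + (4/3)*51076*(-223)²)) = 1/(-79501 + (½ + 290 - 806368/3 + (4/3)*51076*49729)) = 1/(-79501 + (½ + 290 - 806368/3 + 10159833616/3)) = 1/(-79501 + 6772685413/2) = 1/(6772526411/2) = 2/6772526411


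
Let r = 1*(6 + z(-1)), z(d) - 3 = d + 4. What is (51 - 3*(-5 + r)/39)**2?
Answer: 430336/169 ≈ 2546.4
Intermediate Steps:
z(d) = 7 + d (z(d) = 3 + (d + 4) = 3 + (4 + d) = 7 + d)
r = 12 (r = 1*(6 + (7 - 1)) = 1*(6 + 6) = 1*12 = 12)
(51 - 3*(-5 + r)/39)**2 = (51 - 3*(-5 + 12)/39)**2 = (51 - 3*7*(1/39))**2 = (51 - 21*1/39)**2 = (51 - 7/13)**2 = (656/13)**2 = 430336/169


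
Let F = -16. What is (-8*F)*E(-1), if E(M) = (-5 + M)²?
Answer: 4608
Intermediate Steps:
(-8*F)*E(-1) = (-8*(-16))*(-5 - 1)² = 128*(-6)² = 128*36 = 4608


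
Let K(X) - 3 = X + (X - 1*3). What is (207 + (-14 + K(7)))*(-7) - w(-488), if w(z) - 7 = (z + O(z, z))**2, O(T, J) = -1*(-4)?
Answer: -235712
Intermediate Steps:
O(T, J) = 4
K(X) = 2*X (K(X) = 3 + (X + (X - 1*3)) = 3 + (X + (X - 3)) = 3 + (X + (-3 + X)) = 3 + (-3 + 2*X) = 2*X)
w(z) = 7 + (4 + z)**2 (w(z) = 7 + (z + 4)**2 = 7 + (4 + z)**2)
(207 + (-14 + K(7)))*(-7) - w(-488) = (207 + (-14 + 2*7))*(-7) - (7 + (4 - 488)**2) = (207 + (-14 + 14))*(-7) - (7 + (-484)**2) = (207 + 0)*(-7) - (7 + 234256) = 207*(-7) - 1*234263 = -1449 - 234263 = -235712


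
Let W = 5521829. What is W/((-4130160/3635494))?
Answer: -10037288099263/2065080 ≈ -4.8605e+6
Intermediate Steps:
W/((-4130160/3635494)) = 5521829/((-4130160/3635494)) = 5521829/((-4130160*1/3635494)) = 5521829/(-2065080/1817747) = 5521829*(-1817747/2065080) = -10037288099263/2065080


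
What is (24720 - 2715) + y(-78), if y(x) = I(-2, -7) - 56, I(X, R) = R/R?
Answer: 21950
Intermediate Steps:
I(X, R) = 1
y(x) = -55 (y(x) = 1 - 56 = -55)
(24720 - 2715) + y(-78) = (24720 - 2715) - 55 = 22005 - 55 = 21950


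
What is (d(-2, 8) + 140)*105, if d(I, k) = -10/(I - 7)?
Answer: 44450/3 ≈ 14817.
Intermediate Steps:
d(I, k) = -10/(-7 + I)
(d(-2, 8) + 140)*105 = (-10/(-7 - 2) + 140)*105 = (-10/(-9) + 140)*105 = (-10*(-⅑) + 140)*105 = (10/9 + 140)*105 = (1270/9)*105 = 44450/3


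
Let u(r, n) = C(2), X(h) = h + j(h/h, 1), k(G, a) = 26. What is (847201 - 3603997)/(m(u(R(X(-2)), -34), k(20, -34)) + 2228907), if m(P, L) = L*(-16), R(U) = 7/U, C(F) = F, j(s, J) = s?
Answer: -2756796/2228491 ≈ -1.2371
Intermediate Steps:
X(h) = 1 + h (X(h) = h + h/h = h + 1 = 1 + h)
u(r, n) = 2
m(P, L) = -16*L
(847201 - 3603997)/(m(u(R(X(-2)), -34), k(20, -34)) + 2228907) = (847201 - 3603997)/(-16*26 + 2228907) = -2756796/(-416 + 2228907) = -2756796/2228491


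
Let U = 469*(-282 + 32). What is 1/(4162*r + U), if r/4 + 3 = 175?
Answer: 1/2746206 ≈ 3.6414e-7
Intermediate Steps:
r = 688 (r = -12 + 4*175 = -12 + 700 = 688)
U = -117250 (U = 469*(-250) = -117250)
1/(4162*r + U) = 1/(4162*688 - 117250) = 1/(2863456 - 117250) = 1/2746206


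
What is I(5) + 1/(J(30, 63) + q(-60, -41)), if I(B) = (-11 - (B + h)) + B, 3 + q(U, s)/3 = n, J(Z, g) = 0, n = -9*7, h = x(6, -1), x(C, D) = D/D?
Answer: -2377/198 ≈ -12.005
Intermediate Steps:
x(C, D) = 1
h = 1
n = -63
q(U, s) = -198 (q(U, s) = -9 + 3*(-63) = -9 - 189 = -198)
I(B) = -12 (I(B) = (-11 - (B + 1)) + B = (-11 - (1 + B)) + B = (-11 + (-1 - B)) + B = (-12 - B) + B = -12)
I(5) + 1/(J(30, 63) + q(-60, -41)) = -12 + 1/(0 - 198) = -12 + 1/(-198) = -12 - 1/198 = -2377/198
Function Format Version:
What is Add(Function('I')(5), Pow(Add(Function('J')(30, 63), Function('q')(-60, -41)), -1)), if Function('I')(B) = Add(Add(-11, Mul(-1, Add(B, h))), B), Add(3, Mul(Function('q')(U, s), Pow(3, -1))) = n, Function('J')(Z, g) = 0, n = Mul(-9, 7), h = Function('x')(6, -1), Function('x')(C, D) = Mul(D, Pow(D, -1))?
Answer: Rational(-2377, 198) ≈ -12.005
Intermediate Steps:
Function('x')(C, D) = 1
h = 1
n = -63
Function('q')(U, s) = -198 (Function('q')(U, s) = Add(-9, Mul(3, -63)) = Add(-9, -189) = -198)
Function('I')(B) = -12 (Function('I')(B) = Add(Add(-11, Mul(-1, Add(B, 1))), B) = Add(Add(-11, Mul(-1, Add(1, B))), B) = Add(Add(-11, Add(-1, Mul(-1, B))), B) = Add(Add(-12, Mul(-1, B)), B) = -12)
Add(Function('I')(5), Pow(Add(Function('J')(30, 63), Function('q')(-60, -41)), -1)) = Add(-12, Pow(Add(0, -198), -1)) = Add(-12, Pow(-198, -1)) = Add(-12, Rational(-1, 198)) = Rational(-2377, 198)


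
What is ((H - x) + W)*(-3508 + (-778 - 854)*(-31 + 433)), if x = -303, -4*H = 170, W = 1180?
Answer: -950113466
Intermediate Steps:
H = -85/2 (H = -¼*170 = -85/2 ≈ -42.500)
((H - x) + W)*(-3508 + (-778 - 854)*(-31 + 433)) = ((-85/2 - 1*(-303)) + 1180)*(-3508 + (-778 - 854)*(-31 + 433)) = ((-85/2 + 303) + 1180)*(-3508 - 1632*402) = (521/2 + 1180)*(-3508 - 656064) = (2881/2)*(-659572) = -950113466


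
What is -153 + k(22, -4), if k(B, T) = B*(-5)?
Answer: -263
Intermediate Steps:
k(B, T) = -5*B
-153 + k(22, -4) = -153 - 5*22 = -153 - 110 = -263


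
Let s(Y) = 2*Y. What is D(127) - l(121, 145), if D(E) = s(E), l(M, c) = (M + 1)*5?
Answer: -356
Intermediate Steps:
l(M, c) = 5 + 5*M (l(M, c) = (1 + M)*5 = 5 + 5*M)
D(E) = 2*E
D(127) - l(121, 145) = 2*127 - (5 + 5*121) = 254 - (5 + 605) = 254 - 1*610 = 254 - 610 = -356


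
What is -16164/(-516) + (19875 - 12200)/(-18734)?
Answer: 24904673/805562 ≈ 30.916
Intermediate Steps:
-16164/(-516) + (19875 - 12200)/(-18734) = -16164*(-1/516) + 7675*(-1/18734) = 1347/43 - 7675/18734 = 24904673/805562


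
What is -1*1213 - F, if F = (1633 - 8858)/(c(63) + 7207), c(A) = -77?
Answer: -1728293/1426 ≈ -1212.0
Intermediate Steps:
F = -1445/1426 (F = (1633 - 8858)/(-77 + 7207) = -7225/7130 = -7225*1/7130 = -1445/1426 ≈ -1.0133)
-1*1213 - F = -1*1213 - 1*(-1445/1426) = -1213 + 1445/1426 = -1728293/1426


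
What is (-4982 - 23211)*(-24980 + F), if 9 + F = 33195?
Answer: -231351758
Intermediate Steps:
F = 33186 (F = -9 + 33195 = 33186)
(-4982 - 23211)*(-24980 + F) = (-4982 - 23211)*(-24980 + 33186) = -28193*8206 = -231351758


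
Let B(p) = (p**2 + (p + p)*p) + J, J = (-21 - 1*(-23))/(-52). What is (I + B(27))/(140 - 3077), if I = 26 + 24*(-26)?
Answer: -13771/25454 ≈ -0.54102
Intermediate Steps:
I = -598 (I = 26 - 624 = -598)
J = -1/26 (J = (-21 + 23)*(-1/52) = 2*(-1/52) = -1/26 ≈ -0.038462)
B(p) = -1/26 + 3*p**2 (B(p) = (p**2 + (p + p)*p) - 1/26 = (p**2 + (2*p)*p) - 1/26 = (p**2 + 2*p**2) - 1/26 = 3*p**2 - 1/26 = -1/26 + 3*p**2)
(I + B(27))/(140 - 3077) = (-598 + (-1/26 + 3*27**2))/(140 - 3077) = (-598 + (-1/26 + 3*729))/(-2937) = (-598 + (-1/26 + 2187))*(-1/2937) = (-598 + 56861/26)*(-1/2937) = (41313/26)*(-1/2937) = -13771/25454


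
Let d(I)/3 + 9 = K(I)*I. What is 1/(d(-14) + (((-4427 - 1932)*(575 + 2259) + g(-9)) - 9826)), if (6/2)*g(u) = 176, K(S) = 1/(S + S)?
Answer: -6/108187193 ≈ -5.5459e-8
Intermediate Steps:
K(S) = 1/(2*S)
g(u) = 176/3 (g(u) = (⅓)*176 = 176/3)
d(I) = -51/2 (d(I) = -27 + 3*((1/(2*I))*I) = -27 + 3*(½) = -27 + 3/2 = -51/2)
1/(d(-14) + (((-4427 - 1932)*(575 + 2259) + g(-9)) - 9826)) = 1/(-51/2 + (((-4427 - 1932)*(575 + 2259) + 176/3) - 9826)) = 1/(-51/2 + ((-6359*2834 + 176/3) - 9826)) = 1/(-51/2 + ((-18021406 + 176/3) - 9826)) = 1/(-51/2 + (-54064042/3 - 9826)) = 1/(-51/2 - 54093520/3) = 1/(-108187193/6) = -6/108187193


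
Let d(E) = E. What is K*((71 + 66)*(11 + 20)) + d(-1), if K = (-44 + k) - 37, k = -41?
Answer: -518135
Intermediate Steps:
K = -122 (K = (-44 - 41) - 37 = -85 - 37 = -122)
K*((71 + 66)*(11 + 20)) + d(-1) = -122*(71 + 66)*(11 + 20) - 1 = -16714*31 - 1 = -122*4247 - 1 = -518134 - 1 = -518135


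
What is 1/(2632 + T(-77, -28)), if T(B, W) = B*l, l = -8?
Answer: 1/3248 ≈ 0.00030788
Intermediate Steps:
T(B, W) = -8*B (T(B, W) = B*(-8) = -8*B)
1/(2632 + T(-77, -28)) = 1/(2632 - 8*(-77)) = 1/(2632 + 616) = 1/3248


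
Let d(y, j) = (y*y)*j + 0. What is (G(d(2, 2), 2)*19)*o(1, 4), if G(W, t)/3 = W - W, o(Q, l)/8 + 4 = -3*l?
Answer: 0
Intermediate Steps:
d(y, j) = j*y² (d(y, j) = y²*j + 0 = j*y² + 0 = j*y²)
o(Q, l) = -32 - 24*l (o(Q, l) = -32 + 8*(-3*l) = -32 - 24*l)
G(W, t) = 0 (G(W, t) = 3*(W - W) = 3*0 = 0)
(G(d(2, 2), 2)*19)*o(1, 4) = (0*19)*(-32 - 24*4) = 0*(-32 - 96) = 0*(-128) = 0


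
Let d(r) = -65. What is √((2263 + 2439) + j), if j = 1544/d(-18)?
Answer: √19765590/65 ≈ 68.398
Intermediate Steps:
j = -1544/65 (j = 1544/(-65) = 1544*(-1/65) = -1544/65 ≈ -23.754)
√((2263 + 2439) + j) = √((2263 + 2439) - 1544/65) = √(4702 - 1544/65) = √(304086/65) = √19765590/65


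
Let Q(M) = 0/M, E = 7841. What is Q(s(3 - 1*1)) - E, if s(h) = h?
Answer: -7841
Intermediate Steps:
Q(M) = 0
Q(s(3 - 1*1)) - E = 0 - 1*7841 = 0 - 7841 = -7841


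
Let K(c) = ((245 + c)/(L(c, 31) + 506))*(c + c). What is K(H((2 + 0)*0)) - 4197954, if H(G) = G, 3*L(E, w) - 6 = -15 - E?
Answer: -4197954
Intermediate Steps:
L(E, w) = -3 - E/3 (L(E, w) = 2 + (-15 - E)/3 = 2 + (-5 - E/3) = -3 - E/3)
K(c) = 2*c*(245 + c)/(503 - c/3) (K(c) = ((245 + c)/((-3 - c/3) + 506))*(c + c) = ((245 + c)/(503 - c/3))*(2*c) = 2*c*(245 + c)/(503 - c/3))
K(H((2 + 0)*0)) - 4197954 = -6*(2 + 0)*0*(245 + (2 + 0)*0)/(-1509 + (2 + 0)*0) - 4197954 = -6*2*0*(245 + 2*0)/(-1509 + 2*0) - 4197954 = -6*0*(245 + 0)/(-1509 + 0) - 4197954 = -6*0*245/(-1509) - 4197954 = -6*0*(-1/1509)*245 - 4197954 = 0 - 4197954 = -4197954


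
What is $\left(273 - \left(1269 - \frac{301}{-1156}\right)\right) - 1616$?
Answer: $- \frac{3019773}{1156} \approx -2612.3$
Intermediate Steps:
$\left(273 - \left(1269 - \frac{301}{-1156}\right)\right) - 1616 = \left(273 + \left(-1269 + 301 \left(- \frac{1}{1156}\right)\right)\right) - 1616 = \left(273 - \frac{1467265}{1156}\right) - 1616 = - \frac{1151677}{1156} - 1616 = - \frac{3019773}{1156}$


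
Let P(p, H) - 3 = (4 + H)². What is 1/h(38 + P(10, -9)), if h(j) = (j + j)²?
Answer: 1/17424 ≈ 5.7392e-5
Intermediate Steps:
P(p, H) = 3 + (4 + H)²
h(j) = 4*j² (h(j) = (2*j)² = 4*j²)
1/h(38 + P(10, -9)) = 1/(4*(38 + (3 + (4 - 9)²))²) = 1/(4*(38 + (3 + (-5)²))²) = 1/(4*(38 + (3 + 25))²) = 1/(4*(38 + 28)²) = 1/(4*66²) = 1/(4*4356) = 1/17424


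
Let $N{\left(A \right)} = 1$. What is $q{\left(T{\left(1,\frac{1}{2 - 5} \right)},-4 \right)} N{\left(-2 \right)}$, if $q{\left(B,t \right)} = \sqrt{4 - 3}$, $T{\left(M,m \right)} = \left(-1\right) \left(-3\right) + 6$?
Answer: $1$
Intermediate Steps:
$T{\left(M,m \right)} = 9$ ($T{\left(M,m \right)} = 3 + 6 = 9$)
$q{\left(B,t \right)} = 1$ ($q{\left(B,t \right)} = \sqrt{1} = 1$)
$q{\left(T{\left(1,\frac{1}{2 - 5} \right)},-4 \right)} N{\left(-2 \right)} = 1 \cdot 1 = 1$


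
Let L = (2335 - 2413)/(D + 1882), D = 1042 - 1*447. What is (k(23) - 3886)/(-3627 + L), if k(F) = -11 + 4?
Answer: 9642961/8984157 ≈ 1.0733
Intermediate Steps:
D = 595 (D = 1042 - 447 = 595)
k(F) = -7
L = -78/2477 (L = (2335 - 2413)/(595 + 1882) = -78/2477 ≈ -0.031490)
(k(23) - 3886)/(-3627 + L) = (-7 - 3886)/(-3627 - 78/2477) = -3893/(-8984157/2477) = -3893*(-2477/8984157) = 9642961/8984157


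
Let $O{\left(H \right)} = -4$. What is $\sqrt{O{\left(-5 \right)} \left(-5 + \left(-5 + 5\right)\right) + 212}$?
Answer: $2 \sqrt{58} \approx 15.232$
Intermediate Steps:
$\sqrt{O{\left(-5 \right)} \left(-5 + \left(-5 + 5\right)\right) + 212} = \sqrt{- 4 \left(-5 + \left(-5 + 5\right)\right) + 212} = \sqrt{- 4 \left(-5 + 0\right) + 212} = \sqrt{\left(-4\right) \left(-5\right) + 212} = \sqrt{20 + 212} = \sqrt{232} = 2 \sqrt{58}$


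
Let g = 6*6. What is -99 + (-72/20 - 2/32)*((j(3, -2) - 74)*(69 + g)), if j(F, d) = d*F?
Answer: 30666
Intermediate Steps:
j(F, d) = F*d
g = 36
-99 + (-72/20 - 2/32)*((j(3, -2) - 74)*(69 + g)) = -99 + (-72/20 - 2/32)*((3*(-2) - 74)*(69 + 36)) = -99 + (-72*1/20 - 2*1/32)*((-6 - 74)*105) = -99 + (-18/5 - 1/16)*(-80*105) = -99 - 293/80*(-8400) = -99 + 30765 = 30666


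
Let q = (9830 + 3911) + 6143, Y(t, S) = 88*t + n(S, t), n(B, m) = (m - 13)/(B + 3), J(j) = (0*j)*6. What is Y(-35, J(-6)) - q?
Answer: -22980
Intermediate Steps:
J(j) = 0 (J(j) = 0*6 = 0)
n(B, m) = (-13 + m)/(3 + B)
Y(t, S) = 88*t + (-13 + t)/(3 + S)
q = 19884 (q = 13741 + 6143 = 19884)
Y(-35, J(-6)) - q = (-13 - 35 + 88*(-35)*(3 + 0))/(3 + 0) - 1*19884 = (-13 - 35 + 88*(-35)*3)/3 - 19884 = (-13 - 35 - 9240)/3 - 19884 = (1/3)*(-9288) - 19884 = -3096 - 19884 = -22980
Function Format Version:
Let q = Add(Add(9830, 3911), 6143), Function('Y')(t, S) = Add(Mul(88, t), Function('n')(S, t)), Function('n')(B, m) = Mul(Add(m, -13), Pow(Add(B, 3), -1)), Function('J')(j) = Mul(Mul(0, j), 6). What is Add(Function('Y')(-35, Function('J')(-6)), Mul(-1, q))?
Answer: -22980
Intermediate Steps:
Function('J')(j) = 0 (Function('J')(j) = Mul(0, 6) = 0)
Function('n')(B, m) = Mul(Pow(Add(3, B), -1), Add(-13, m)) (Function('n')(B, m) = Mul(Add(-13, m), Pow(Add(3, B), -1)) = Mul(Pow(Add(3, B), -1), Add(-13, m)))
Function('Y')(t, S) = Add(Mul(88, t), Mul(Pow(Add(3, S), -1), Add(-13, t)))
q = 19884 (q = Add(13741, 6143) = 19884)
Add(Function('Y')(-35, Function('J')(-6)), Mul(-1, q)) = Add(Mul(Pow(Add(3, 0), -1), Add(-13, -35, Mul(88, -35, Add(3, 0)))), Mul(-1, 19884)) = Add(Mul(Pow(3, -1), Add(-13, -35, Mul(88, -35, 3))), -19884) = Add(Mul(Rational(1, 3), Add(-13, -35, -9240)), -19884) = Add(Mul(Rational(1, 3), -9288), -19884) = Add(-3096, -19884) = -22980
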